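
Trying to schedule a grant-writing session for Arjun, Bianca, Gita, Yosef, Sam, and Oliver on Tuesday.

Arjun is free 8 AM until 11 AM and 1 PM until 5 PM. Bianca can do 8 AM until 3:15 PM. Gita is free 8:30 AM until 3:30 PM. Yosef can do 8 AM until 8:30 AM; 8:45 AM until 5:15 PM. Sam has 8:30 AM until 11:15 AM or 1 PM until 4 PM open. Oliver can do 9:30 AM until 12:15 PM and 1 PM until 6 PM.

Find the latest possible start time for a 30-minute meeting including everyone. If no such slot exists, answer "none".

14:45

Arjun ∩ Bianca: 08:00-11:00, 13:00-15:15.
Arjun ∩ Bianca ∩ Gita: 08:30-11:00, 13:00-15:15.
Arjun ∩ Bianca ∩ Gita ∩ Yosef: 08:45-11:00, 13:00-15:15.
Arjun ∩ Bianca ∩ Gita ∩ Yosef ∩ Sam: 08:45-11:00, 13:00-15:15.
Arjun ∩ Bianca ∩ Gita ∩ Yosef ∩ Sam ∩ Oliver: 09:30-11:00, 13:00-15:15.
The last common window of at least 30 minutes is 13:00-15:15; a 30-minute meeting can start as late as 14:45 and still end by 15:15.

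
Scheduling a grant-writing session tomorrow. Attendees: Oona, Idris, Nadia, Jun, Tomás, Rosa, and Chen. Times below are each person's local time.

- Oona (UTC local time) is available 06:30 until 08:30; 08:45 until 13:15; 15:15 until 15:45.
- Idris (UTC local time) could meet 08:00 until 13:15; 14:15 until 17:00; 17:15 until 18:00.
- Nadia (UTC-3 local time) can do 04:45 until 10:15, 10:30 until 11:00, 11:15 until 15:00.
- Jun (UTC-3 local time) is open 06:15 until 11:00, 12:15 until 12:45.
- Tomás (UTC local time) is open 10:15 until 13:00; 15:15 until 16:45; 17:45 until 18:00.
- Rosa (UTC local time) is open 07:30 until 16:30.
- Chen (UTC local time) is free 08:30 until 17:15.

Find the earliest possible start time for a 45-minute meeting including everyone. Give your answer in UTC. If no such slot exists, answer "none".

10:15

Oona in UTC: 06:30-08:30, 08:45-13:15, 15:15-15:45.
Idris in UTC: 08:00-13:15, 14:15-17:00, 17:15-18:00.
Nadia in UTC: 07:45-13:15, 13:30-14:00, 14:15-18:00 (add 3h to convert from UTC-3).
Jun in UTC: 09:15-14:00, 15:15-15:45 (add 3h to convert from UTC-3).
Tomás in UTC: 10:15-13:00, 15:15-16:45, 17:45-18:00.
Rosa in UTC: 07:30-16:30.
Chen in UTC: 08:30-17:15.
Oona ∩ Idris: 08:00-08:30, 08:45-13:15, 15:15-15:45.
Oona ∩ Idris ∩ Nadia: 08:00-08:30, 08:45-13:15, 15:15-15:45.
Oona ∩ Idris ∩ Nadia ∩ Jun: 09:15-13:15, 15:15-15:45.
Oona ∩ Idris ∩ Nadia ∩ Jun ∩ Tomás: 10:15-13:00, 15:15-15:45.
Oona ∩ Idris ∩ Nadia ∩ Jun ∩ Tomás ∩ Rosa: 10:15-13:00, 15:15-15:45.
Oona ∩ Idris ∩ Nadia ∩ Jun ∩ Tomás ∩ Rosa ∩ Chen: 10:15-13:00, 15:15-15:45.
The first common window of at least 45 minutes is 10:15-13:00, so the earliest start is 10:15.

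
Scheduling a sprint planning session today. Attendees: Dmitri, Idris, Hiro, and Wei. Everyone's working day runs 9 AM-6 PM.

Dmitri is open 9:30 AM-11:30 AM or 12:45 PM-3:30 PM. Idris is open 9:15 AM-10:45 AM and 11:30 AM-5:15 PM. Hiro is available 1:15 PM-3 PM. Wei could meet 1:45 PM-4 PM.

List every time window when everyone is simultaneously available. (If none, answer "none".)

Dmitri ∩ Idris: 09:30-10:45, 12:45-15:30.
Dmitri ∩ Idris ∩ Hiro: 13:15-15:00.
Dmitri ∩ Idris ∩ Hiro ∩ Wei: 13:45-15:00.
Those are the intersection windows.

13:45-15:00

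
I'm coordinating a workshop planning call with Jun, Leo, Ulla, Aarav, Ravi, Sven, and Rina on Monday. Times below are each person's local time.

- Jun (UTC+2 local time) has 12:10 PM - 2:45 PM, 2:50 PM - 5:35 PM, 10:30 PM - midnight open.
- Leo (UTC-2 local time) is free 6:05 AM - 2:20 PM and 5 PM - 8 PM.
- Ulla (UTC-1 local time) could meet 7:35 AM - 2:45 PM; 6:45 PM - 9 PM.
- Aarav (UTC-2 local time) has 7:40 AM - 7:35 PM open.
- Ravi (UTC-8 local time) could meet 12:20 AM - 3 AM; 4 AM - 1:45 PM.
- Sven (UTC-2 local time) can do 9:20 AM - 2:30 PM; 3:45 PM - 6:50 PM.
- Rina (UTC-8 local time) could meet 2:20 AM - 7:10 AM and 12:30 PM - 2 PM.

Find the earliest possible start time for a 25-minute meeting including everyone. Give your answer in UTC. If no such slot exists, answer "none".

Jun in UTC: 10:10-12:45, 12:50-15:35, 20:30-22:00 (subtract 2h to convert from UTC+2).
Leo in UTC: 08:05-16:20, 19:00-22:00 (add 2h to convert from UTC-2).
Ulla in UTC: 08:35-15:45, 19:45-22:00 (add 1h to convert from UTC-1).
Aarav in UTC: 09:40-21:35 (add 2h to convert from UTC-2).
Ravi in UTC: 08:20-11:00, 12:00-21:45 (add 8h to convert from UTC-8).
Sven in UTC: 11:20-16:30, 17:45-20:50 (add 2h to convert from UTC-2).
Rina in UTC: 10:20-15:10, 20:30-22:00 (add 8h to convert from UTC-8).
Jun ∩ Leo: 10:10-12:45, 12:50-15:35, 20:30-22:00.
Jun ∩ Leo ∩ Ulla: 10:10-12:45, 12:50-15:35, 20:30-22:00.
Jun ∩ Leo ∩ Ulla ∩ Aarav: 10:10-12:45, 12:50-15:35, 20:30-21:35.
Jun ∩ Leo ∩ Ulla ∩ Aarav ∩ Ravi: 10:10-11:00, 12:00-12:45, 12:50-15:35, 20:30-21:35.
Jun ∩ Leo ∩ Ulla ∩ Aarav ∩ Ravi ∩ Sven: 12:00-12:45, 12:50-15:35, 20:30-20:50.
Jun ∩ Leo ∩ Ulla ∩ Aarav ∩ Ravi ∩ Sven ∩ Rina: 12:00-12:45, 12:50-15:10, 20:30-20:50.
Those are the intersection windows.
The first common window of at least 25 minutes is 12:00-12:45, so the earliest start is 12:00.

12:00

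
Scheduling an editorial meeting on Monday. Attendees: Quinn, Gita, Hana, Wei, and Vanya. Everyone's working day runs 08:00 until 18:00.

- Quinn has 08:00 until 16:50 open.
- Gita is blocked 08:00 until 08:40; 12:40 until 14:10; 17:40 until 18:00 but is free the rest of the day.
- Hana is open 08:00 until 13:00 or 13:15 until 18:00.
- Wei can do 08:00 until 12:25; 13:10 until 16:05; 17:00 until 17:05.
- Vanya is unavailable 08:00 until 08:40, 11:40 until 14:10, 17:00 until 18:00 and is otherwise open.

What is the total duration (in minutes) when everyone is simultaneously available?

295

Quinn free: 08:00-16:50.
Gita free: 08:40-12:40, 14:10-17:40 (invert busy blocks within the working day).
Hana free: 08:00-13:00, 13:15-18:00.
Wei free: 08:00-12:25, 13:10-16:05, 17:00-17:05.
Vanya free: 08:40-11:40, 14:10-17:00 (invert busy blocks within the working day).
Quinn ∩ Gita: 08:40-12:40, 14:10-16:50.
Quinn ∩ Gita ∩ Hana: 08:40-12:40, 14:10-16:50.
Quinn ∩ Gita ∩ Hana ∩ Wei: 08:40-12:25, 14:10-16:05.
Quinn ∩ Gita ∩ Hana ∩ Wei ∩ Vanya: 08:40-11:40, 14:10-16:05.
Summing the common windows: 180 + 115 = 295 minutes.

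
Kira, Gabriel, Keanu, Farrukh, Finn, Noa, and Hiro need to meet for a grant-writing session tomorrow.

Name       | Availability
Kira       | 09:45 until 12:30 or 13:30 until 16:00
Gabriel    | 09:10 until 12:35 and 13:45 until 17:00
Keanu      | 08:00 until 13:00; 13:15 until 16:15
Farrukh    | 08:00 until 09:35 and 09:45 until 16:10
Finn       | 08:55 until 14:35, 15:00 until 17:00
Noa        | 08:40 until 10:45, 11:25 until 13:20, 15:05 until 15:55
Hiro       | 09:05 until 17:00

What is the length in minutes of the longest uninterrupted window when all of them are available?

65

Kira ∩ Gabriel: 09:45-12:30, 13:45-16:00.
Kira ∩ Gabriel ∩ Keanu: 09:45-12:30, 13:45-16:00.
Kira ∩ Gabriel ∩ Keanu ∩ Farrukh: 09:45-12:30, 13:45-16:00.
Kira ∩ Gabriel ∩ Keanu ∩ Farrukh ∩ Finn: 09:45-12:30, 13:45-14:35, 15:00-16:00.
Kira ∩ Gabriel ∩ Keanu ∩ Farrukh ∩ Finn ∩ Noa: 09:45-10:45, 11:25-12:30, 15:05-15:55.
Kira ∩ Gabriel ∩ Keanu ∩ Farrukh ∩ Finn ∩ Noa ∩ Hiro: 09:45-10:45, 11:25-12:30, 15:05-15:55.
The longest is 11:25-12:30 at 65 minutes.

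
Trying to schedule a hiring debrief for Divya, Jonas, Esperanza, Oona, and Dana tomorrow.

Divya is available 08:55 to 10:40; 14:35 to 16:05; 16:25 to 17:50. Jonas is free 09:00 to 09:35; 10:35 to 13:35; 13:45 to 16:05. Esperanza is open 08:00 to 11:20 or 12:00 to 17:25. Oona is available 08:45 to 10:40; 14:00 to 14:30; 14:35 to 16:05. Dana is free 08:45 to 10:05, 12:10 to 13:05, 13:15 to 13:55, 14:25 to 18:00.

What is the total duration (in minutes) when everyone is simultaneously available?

Divya ∩ Jonas: 09:00-09:35, 10:35-10:40, 14:35-16:05.
Divya ∩ Jonas ∩ Esperanza: 09:00-09:35, 10:35-10:40, 14:35-16:05.
Divya ∩ Jonas ∩ Esperanza ∩ Oona: 09:00-09:35, 10:35-10:40, 14:35-16:05.
Divya ∩ Jonas ∩ Esperanza ∩ Oona ∩ Dana: 09:00-09:35, 14:35-16:05.
So the common availability across everyone is 09:00-09:35, 14:35-16:05.
Summing the common windows: 35 + 90 = 125 minutes.

125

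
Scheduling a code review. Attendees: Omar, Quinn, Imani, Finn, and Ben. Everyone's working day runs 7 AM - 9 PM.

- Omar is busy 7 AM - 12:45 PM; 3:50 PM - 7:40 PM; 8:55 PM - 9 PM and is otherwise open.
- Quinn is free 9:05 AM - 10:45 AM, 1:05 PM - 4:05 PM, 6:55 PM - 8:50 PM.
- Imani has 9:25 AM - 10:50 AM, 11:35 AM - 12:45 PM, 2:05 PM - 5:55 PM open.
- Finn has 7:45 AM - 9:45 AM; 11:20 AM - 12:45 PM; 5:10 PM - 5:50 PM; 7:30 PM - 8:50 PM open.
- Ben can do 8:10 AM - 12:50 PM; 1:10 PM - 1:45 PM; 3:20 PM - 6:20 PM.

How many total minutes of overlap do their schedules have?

Omar free: 12:45-15:50, 19:40-20:55 (invert busy blocks within the working day).
Quinn free: 09:05-10:45, 13:05-16:05, 18:55-20:50.
Imani free: 09:25-10:50, 11:35-12:45, 14:05-17:55.
Finn free: 07:45-09:45, 11:20-12:45, 17:10-17:50, 19:30-20:50.
Ben free: 08:10-12:50, 13:10-13:45, 15:20-18:20.
Omar ∩ Quinn: 13:05-15:50, 19:40-20:50.
Omar ∩ Quinn ∩ Imani: 14:05-15:50.
Omar ∩ Quinn ∩ Imani ∩ Finn: ∅.
Omar ∩ Quinn ∩ Imani ∩ Finn ∩ Ben: ∅.
There is no time when everyone is free.
There is no common window, so the total is 0 minutes.

0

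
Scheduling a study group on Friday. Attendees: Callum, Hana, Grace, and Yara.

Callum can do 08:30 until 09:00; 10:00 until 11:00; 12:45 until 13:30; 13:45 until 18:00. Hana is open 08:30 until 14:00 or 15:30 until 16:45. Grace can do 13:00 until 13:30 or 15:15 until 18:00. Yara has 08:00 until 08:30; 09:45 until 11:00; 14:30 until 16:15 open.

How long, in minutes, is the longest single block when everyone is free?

Callum ∩ Hana: 08:30-09:00, 10:00-11:00, 12:45-13:30, 13:45-14:00, 15:30-16:45.
Callum ∩ Hana ∩ Grace: 13:00-13:30, 15:30-16:45.
Callum ∩ Hana ∩ Grace ∩ Yara: 15:30-16:15.
Those are the intersection windows.
The longest is 15:30-16:15 at 45 minutes.

45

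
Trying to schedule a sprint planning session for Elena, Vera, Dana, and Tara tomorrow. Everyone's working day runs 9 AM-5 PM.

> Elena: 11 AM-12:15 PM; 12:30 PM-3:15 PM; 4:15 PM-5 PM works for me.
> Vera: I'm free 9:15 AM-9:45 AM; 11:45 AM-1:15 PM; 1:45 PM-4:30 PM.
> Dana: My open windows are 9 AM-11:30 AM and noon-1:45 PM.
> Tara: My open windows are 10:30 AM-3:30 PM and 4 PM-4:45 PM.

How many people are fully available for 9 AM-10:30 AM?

1

Dana can make the full 09:00-10:30 slot — that's 1.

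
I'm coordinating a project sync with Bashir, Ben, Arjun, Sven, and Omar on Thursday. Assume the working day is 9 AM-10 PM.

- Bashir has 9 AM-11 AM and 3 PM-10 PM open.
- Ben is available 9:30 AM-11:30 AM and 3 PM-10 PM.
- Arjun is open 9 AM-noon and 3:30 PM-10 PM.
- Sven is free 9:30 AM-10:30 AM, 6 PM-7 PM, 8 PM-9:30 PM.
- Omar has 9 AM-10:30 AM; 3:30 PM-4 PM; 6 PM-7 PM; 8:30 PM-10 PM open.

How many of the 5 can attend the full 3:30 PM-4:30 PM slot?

3

Bashir, Ben, and Arjun can make the full 15:30-16:30 slot — that's 3.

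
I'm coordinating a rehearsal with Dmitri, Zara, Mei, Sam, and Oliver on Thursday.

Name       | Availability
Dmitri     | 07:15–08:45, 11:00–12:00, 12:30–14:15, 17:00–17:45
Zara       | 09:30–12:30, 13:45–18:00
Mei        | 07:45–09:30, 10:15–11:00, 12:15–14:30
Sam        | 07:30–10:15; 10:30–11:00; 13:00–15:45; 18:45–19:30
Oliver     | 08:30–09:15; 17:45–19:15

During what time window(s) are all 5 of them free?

Dmitri ∩ Zara: 11:00-12:00, 13:45-14:15, 17:00-17:45.
Dmitri ∩ Zara ∩ Mei: 13:45-14:15.
Dmitri ∩ Zara ∩ Mei ∩ Sam: 13:45-14:15.
Dmitri ∩ Zara ∩ Mei ∩ Sam ∩ Oliver: ∅.
There is no time when everyone is free.

none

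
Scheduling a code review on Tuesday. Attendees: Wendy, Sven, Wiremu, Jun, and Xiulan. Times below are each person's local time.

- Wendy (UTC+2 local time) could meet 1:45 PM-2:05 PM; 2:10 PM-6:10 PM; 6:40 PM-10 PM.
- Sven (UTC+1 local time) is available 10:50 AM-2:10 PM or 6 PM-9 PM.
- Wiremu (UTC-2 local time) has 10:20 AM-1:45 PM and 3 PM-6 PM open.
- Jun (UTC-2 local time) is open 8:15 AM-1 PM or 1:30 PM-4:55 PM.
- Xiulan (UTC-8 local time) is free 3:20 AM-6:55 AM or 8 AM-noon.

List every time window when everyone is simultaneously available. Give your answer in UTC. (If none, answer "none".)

12:20-13:10, 17:00-18:55

Wendy in UTC: 11:45-12:05, 12:10-16:10, 16:40-20:00 (subtract 2h to convert from UTC+2).
Sven in UTC: 09:50-13:10, 17:00-20:00 (subtract 1h to convert from UTC+1).
Wiremu in UTC: 12:20-15:45, 17:00-20:00 (add 2h to convert from UTC-2).
Jun in UTC: 10:15-15:00, 15:30-18:55 (add 2h to convert from UTC-2).
Xiulan in UTC: 11:20-14:55, 16:00-20:00 (add 8h to convert from UTC-8).
Wendy ∩ Sven: 11:45-12:05, 12:10-13:10, 17:00-20:00.
Wendy ∩ Sven ∩ Wiremu: 12:20-13:10, 17:00-20:00.
Wendy ∩ Sven ∩ Wiremu ∩ Jun: 12:20-13:10, 17:00-18:55.
Wendy ∩ Sven ∩ Wiremu ∩ Jun ∩ Xiulan: 12:20-13:10, 17:00-18:55.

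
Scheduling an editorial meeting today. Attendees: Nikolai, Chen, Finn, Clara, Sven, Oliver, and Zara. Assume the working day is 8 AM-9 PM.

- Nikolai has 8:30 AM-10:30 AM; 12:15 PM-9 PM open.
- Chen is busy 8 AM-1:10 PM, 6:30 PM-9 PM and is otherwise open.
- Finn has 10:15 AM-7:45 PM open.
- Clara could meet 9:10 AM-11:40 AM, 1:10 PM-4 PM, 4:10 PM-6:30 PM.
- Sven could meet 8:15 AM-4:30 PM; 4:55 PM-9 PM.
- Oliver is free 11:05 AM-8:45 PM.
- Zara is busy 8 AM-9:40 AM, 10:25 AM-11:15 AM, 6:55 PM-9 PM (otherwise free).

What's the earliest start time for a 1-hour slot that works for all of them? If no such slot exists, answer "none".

Nikolai free: 08:30-10:30, 12:15-21:00.
Chen free: 13:10-18:30 (invert busy blocks within the working day).
Finn free: 10:15-19:45.
Clara free: 09:10-11:40, 13:10-16:00, 16:10-18:30.
Sven free: 08:15-16:30, 16:55-21:00.
Oliver free: 11:05-20:45.
Zara free: 09:40-10:25, 11:15-18:55 (invert busy blocks within the working day).
Nikolai ∩ Chen: 13:10-18:30.
Nikolai ∩ Chen ∩ Finn: 13:10-18:30.
Nikolai ∩ Chen ∩ Finn ∩ Clara: 13:10-16:00, 16:10-18:30.
Nikolai ∩ Chen ∩ Finn ∩ Clara ∩ Sven: 13:10-16:00, 16:10-16:30, 16:55-18:30.
Nikolai ∩ Chen ∩ Finn ∩ Clara ∩ Sven ∩ Oliver: 13:10-16:00, 16:10-16:30, 16:55-18:30.
Nikolai ∩ Chen ∩ Finn ∩ Clara ∩ Sven ∩ Oliver ∩ Zara: 13:10-16:00, 16:10-16:30, 16:55-18:30.
The first common window of at least 60 minutes is 13:10-16:00, so the earliest start is 13:10.

13:10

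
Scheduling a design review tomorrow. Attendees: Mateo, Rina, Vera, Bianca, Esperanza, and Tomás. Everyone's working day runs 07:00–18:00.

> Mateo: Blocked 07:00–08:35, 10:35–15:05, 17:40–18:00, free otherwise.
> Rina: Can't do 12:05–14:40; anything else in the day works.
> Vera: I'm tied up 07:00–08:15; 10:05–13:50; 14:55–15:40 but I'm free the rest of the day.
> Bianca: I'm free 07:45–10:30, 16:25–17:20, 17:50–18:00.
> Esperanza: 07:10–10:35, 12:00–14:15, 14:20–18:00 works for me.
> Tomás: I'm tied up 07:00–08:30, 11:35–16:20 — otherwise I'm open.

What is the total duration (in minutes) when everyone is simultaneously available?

Mateo free: 08:35-10:35, 15:05-17:40 (invert busy blocks within the working day).
Rina free: 07:00-12:05, 14:40-18:00 (invert busy blocks within the working day).
Vera free: 08:15-10:05, 13:50-14:55, 15:40-18:00 (invert busy blocks within the working day).
Bianca free: 07:45-10:30, 16:25-17:20, 17:50-18:00.
Esperanza free: 07:10-10:35, 12:00-14:15, 14:20-18:00.
Tomás free: 08:30-11:35, 16:20-18:00 (invert busy blocks within the working day).
Mateo ∩ Rina: 08:35-10:35, 15:05-17:40.
Mateo ∩ Rina ∩ Vera: 08:35-10:05, 15:40-17:40.
Mateo ∩ Rina ∩ Vera ∩ Bianca: 08:35-10:05, 16:25-17:20.
Mateo ∩ Rina ∩ Vera ∩ Bianca ∩ Esperanza: 08:35-10:05, 16:25-17:20.
Mateo ∩ Rina ∩ Vera ∩ Bianca ∩ Esperanza ∩ Tomás: 08:35-10:05, 16:25-17:20.
Summing the common windows: 90 + 55 = 145 minutes.

145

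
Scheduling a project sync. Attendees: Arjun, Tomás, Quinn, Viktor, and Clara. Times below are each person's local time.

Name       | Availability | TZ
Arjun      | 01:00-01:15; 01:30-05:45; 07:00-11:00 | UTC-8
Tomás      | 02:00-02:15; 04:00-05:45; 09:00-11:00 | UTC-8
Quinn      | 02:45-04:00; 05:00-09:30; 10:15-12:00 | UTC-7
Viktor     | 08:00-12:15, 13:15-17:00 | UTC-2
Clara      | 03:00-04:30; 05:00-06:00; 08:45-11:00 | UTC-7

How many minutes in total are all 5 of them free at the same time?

Arjun in UTC: 09:00-09:15, 09:30-13:45, 15:00-19:00 (add 8h to convert from UTC-8).
Tomás in UTC: 10:00-10:15, 12:00-13:45, 17:00-19:00 (add 8h to convert from UTC-8).
Quinn in UTC: 09:45-11:00, 12:00-16:30, 17:15-19:00 (add 7h to convert from UTC-7).
Viktor in UTC: 10:00-14:15, 15:15-19:00 (add 2h to convert from UTC-2).
Clara in UTC: 10:00-11:30, 12:00-13:00, 15:45-18:00 (add 7h to convert from UTC-7).
Arjun ∩ Tomás: 10:00-10:15, 12:00-13:45, 17:00-19:00.
Arjun ∩ Tomás ∩ Quinn: 10:00-10:15, 12:00-13:45, 17:15-19:00.
Arjun ∩ Tomás ∩ Quinn ∩ Viktor: 10:00-10:15, 12:00-13:45, 17:15-19:00.
Arjun ∩ Tomás ∩ Quinn ∩ Viktor ∩ Clara: 10:00-10:15, 12:00-13:00, 17:15-18:00.
So the common availability across everyone is 10:00-10:15, 12:00-13:00, 17:15-18:00.
Summing the common windows: 15 + 60 + 45 = 120 minutes.

120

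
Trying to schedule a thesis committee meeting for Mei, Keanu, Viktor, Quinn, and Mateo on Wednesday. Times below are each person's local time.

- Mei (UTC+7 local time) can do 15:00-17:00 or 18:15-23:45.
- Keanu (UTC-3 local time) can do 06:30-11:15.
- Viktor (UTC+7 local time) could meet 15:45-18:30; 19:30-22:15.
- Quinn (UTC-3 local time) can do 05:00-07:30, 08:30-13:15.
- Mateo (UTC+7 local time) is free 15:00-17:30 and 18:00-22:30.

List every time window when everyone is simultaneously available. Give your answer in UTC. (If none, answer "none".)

Mei in UTC: 08:00-10:00, 11:15-16:45 (subtract 7h to convert from UTC+7).
Keanu in UTC: 09:30-14:15 (add 3h to convert from UTC-3).
Viktor in UTC: 08:45-11:30, 12:30-15:15 (subtract 7h to convert from UTC+7).
Quinn in UTC: 08:00-10:30, 11:30-16:15 (add 3h to convert from UTC-3).
Mateo in UTC: 08:00-10:30, 11:00-15:30 (subtract 7h to convert from UTC+7).
Mei ∩ Keanu: 09:30-10:00, 11:15-14:15.
Mei ∩ Keanu ∩ Viktor: 09:30-10:00, 11:15-11:30, 12:30-14:15.
Mei ∩ Keanu ∩ Viktor ∩ Quinn: 09:30-10:00, 12:30-14:15.
Mei ∩ Keanu ∩ Viktor ∩ Quinn ∩ Mateo: 09:30-10:00, 12:30-14:15.
Those are the intersection windows.

09:30-10:00, 12:30-14:15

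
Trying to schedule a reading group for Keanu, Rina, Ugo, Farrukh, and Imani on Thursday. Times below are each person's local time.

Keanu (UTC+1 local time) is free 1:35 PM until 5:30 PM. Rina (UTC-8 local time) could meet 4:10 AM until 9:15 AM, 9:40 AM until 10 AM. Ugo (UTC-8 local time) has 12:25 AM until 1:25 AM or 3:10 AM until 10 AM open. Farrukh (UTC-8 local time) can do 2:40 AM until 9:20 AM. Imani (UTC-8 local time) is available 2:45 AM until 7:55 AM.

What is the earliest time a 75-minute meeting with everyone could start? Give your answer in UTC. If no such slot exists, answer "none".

12:35

Keanu in UTC: 12:35-16:30 (subtract 1h to convert from UTC+1).
Rina in UTC: 12:10-17:15, 17:40-18:00 (add 8h to convert from UTC-8).
Ugo in UTC: 08:25-09:25, 11:10-18:00 (add 8h to convert from UTC-8).
Farrukh in UTC: 10:40-17:20 (add 8h to convert from UTC-8).
Imani in UTC: 10:45-15:55 (add 8h to convert from UTC-8).
Keanu ∩ Rina: 12:35-16:30.
Keanu ∩ Rina ∩ Ugo: 12:35-16:30.
Keanu ∩ Rina ∩ Ugo ∩ Farrukh: 12:35-16:30.
Keanu ∩ Rina ∩ Ugo ∩ Farrukh ∩ Imani: 12:35-15:55.
Those are the intersection windows.
The first common window of at least 75 minutes is 12:35-15:55, so the earliest start is 12:35.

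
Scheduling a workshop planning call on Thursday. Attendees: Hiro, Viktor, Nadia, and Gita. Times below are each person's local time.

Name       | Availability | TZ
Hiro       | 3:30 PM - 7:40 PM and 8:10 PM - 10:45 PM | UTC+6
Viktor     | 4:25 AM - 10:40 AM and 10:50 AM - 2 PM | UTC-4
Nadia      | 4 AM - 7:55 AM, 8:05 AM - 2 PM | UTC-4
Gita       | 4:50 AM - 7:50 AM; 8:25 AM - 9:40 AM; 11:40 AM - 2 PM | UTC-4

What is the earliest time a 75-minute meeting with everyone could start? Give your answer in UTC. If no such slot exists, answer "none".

09:30

Hiro in UTC: 09:30-13:40, 14:10-16:45 (subtract 6h to convert from UTC+6).
Viktor in UTC: 08:25-14:40, 14:50-18:00 (add 4h to convert from UTC-4).
Nadia in UTC: 08:00-11:55, 12:05-18:00 (add 4h to convert from UTC-4).
Gita in UTC: 08:50-11:50, 12:25-13:40, 15:40-18:00 (add 4h to convert from UTC-4).
Hiro ∩ Viktor: 09:30-13:40, 14:10-14:40, 14:50-16:45.
Hiro ∩ Viktor ∩ Nadia: 09:30-11:55, 12:05-13:40, 14:10-14:40, 14:50-16:45.
Hiro ∩ Viktor ∩ Nadia ∩ Gita: 09:30-11:50, 12:25-13:40, 15:40-16:45.
The first common window of at least 75 minutes is 09:30-11:50, so the earliest start is 09:30.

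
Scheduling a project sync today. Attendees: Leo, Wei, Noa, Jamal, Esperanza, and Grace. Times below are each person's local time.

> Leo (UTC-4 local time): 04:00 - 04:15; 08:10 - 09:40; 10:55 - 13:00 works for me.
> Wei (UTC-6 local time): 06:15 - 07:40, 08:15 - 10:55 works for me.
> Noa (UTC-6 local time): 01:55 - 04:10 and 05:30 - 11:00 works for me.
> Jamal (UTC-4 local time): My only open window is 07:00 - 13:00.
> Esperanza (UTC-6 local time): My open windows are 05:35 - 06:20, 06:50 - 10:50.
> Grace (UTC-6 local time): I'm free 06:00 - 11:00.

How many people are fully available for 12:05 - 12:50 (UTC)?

Leo in UTC: 08:00-08:15, 12:10-13:40, 14:55-17:00 (add 4h to convert from UTC-4).
Wei in UTC: 12:15-13:40, 14:15-16:55 (add 6h to convert from UTC-6).
Noa in UTC: 07:55-10:10, 11:30-17:00 (add 6h to convert from UTC-6).
Jamal in UTC: 11:00-17:00 (add 4h to convert from UTC-4).
Esperanza in UTC: 11:35-12:20, 12:50-16:50 (add 6h to convert from UTC-6).
Grace in UTC: 12:00-17:00 (add 6h to convert from UTC-6).
Noa, Jamal, and Grace can make the full 12:05-12:50 slot — that's 3.

3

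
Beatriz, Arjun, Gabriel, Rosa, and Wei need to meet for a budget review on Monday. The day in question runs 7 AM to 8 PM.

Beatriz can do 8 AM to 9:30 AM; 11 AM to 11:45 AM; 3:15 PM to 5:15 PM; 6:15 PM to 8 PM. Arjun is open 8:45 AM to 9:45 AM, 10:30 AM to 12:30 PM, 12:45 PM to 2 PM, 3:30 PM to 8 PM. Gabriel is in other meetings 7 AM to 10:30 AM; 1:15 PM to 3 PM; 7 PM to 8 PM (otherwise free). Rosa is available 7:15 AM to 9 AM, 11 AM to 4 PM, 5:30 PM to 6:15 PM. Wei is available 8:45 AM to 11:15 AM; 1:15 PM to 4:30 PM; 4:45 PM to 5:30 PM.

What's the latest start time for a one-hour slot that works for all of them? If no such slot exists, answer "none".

none

Beatriz free: 08:00-09:30, 11:00-11:45, 15:15-17:15, 18:15-20:00.
Arjun free: 08:45-09:45, 10:30-12:30, 12:45-14:00, 15:30-20:00.
Gabriel free: 10:30-13:15, 15:00-19:00 (invert busy blocks within the working day).
Rosa free: 07:15-09:00, 11:00-16:00, 17:30-18:15.
Wei free: 08:45-11:15, 13:15-16:30, 16:45-17:30.
Beatriz ∩ Arjun: 08:45-09:30, 11:00-11:45, 15:30-17:15, 18:15-20:00.
Beatriz ∩ Arjun ∩ Gabriel: 11:00-11:45, 15:30-17:15, 18:15-19:00.
Beatriz ∩ Arjun ∩ Gabriel ∩ Rosa: 11:00-11:45, 15:30-16:00.
Beatriz ∩ Arjun ∩ Gabriel ∩ Rosa ∩ Wei: 11:00-11:15, 15:30-16:00.
Those are the intersection windows.
No common window is at least 60 minutes long.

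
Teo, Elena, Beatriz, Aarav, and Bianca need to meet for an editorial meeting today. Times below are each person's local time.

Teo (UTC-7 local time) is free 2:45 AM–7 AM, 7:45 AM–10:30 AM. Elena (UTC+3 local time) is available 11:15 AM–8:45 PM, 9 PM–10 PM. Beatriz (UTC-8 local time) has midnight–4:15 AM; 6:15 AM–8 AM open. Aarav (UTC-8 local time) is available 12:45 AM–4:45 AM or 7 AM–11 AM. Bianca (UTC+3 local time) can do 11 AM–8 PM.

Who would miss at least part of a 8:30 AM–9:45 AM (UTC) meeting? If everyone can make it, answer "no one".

Aarav, Teo

Teo in UTC: 09:45-14:00, 14:45-17:30 (add 7h to convert from UTC-7).
Elena in UTC: 08:15-17:45, 18:00-19:00 (subtract 3h to convert from UTC+3).
Beatriz in UTC: 08:00-12:15, 14:15-16:00 (add 8h to convert from UTC-8).
Aarav in UTC: 08:45-12:45, 15:00-19:00 (add 8h to convert from UTC-8).
Bianca in UTC: 08:00-17:00 (subtract 3h to convert from UTC+3).
Teo: not fully free for 08:30-09:45. Elena: free for 08:30-09:45. Beatriz: free for 08:30-09:45. Aarav: not fully free for 08:30-09:45. Bianca: free for 08:30-09:45.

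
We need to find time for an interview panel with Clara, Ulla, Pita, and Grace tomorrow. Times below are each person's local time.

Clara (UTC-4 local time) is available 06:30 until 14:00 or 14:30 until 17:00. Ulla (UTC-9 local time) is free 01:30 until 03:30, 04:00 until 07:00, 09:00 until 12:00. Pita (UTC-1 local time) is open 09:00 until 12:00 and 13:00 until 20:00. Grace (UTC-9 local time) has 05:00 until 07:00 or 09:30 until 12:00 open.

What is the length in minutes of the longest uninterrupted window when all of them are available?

Clara in UTC: 10:30-18:00, 18:30-21:00 (add 4h to convert from UTC-4).
Ulla in UTC: 10:30-12:30, 13:00-16:00, 18:00-21:00 (add 9h to convert from UTC-9).
Pita in UTC: 10:00-13:00, 14:00-21:00 (add 1h to convert from UTC-1).
Grace in UTC: 14:00-16:00, 18:30-21:00 (add 9h to convert from UTC-9).
Clara ∩ Ulla: 10:30-12:30, 13:00-16:00, 18:30-21:00.
Clara ∩ Ulla ∩ Pita: 10:30-12:30, 14:00-16:00, 18:30-21:00.
Clara ∩ Ulla ∩ Pita ∩ Grace: 14:00-16:00, 18:30-21:00.
Those are the intersection windows.
The longest is 18:30-21:00 at 150 minutes.

150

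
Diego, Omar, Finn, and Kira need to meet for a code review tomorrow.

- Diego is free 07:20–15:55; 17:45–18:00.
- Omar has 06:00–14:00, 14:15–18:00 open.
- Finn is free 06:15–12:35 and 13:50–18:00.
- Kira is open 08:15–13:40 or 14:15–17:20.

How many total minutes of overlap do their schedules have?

Diego ∩ Omar: 07:20-14:00, 14:15-15:55, 17:45-18:00.
Diego ∩ Omar ∩ Finn: 07:20-12:35, 13:50-14:00, 14:15-15:55, 17:45-18:00.
Diego ∩ Omar ∩ Finn ∩ Kira: 08:15-12:35, 14:15-15:55.
Summing the common windows: 260 + 100 = 360 minutes.

360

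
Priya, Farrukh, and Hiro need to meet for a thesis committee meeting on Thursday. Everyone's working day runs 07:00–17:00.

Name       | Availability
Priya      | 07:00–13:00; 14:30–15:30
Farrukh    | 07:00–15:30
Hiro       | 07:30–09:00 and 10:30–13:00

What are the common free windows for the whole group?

07:30-09:00, 10:30-13:00

Priya ∩ Farrukh: 07:00-13:00, 14:30-15:30.
Priya ∩ Farrukh ∩ Hiro: 07:30-09:00, 10:30-13:00.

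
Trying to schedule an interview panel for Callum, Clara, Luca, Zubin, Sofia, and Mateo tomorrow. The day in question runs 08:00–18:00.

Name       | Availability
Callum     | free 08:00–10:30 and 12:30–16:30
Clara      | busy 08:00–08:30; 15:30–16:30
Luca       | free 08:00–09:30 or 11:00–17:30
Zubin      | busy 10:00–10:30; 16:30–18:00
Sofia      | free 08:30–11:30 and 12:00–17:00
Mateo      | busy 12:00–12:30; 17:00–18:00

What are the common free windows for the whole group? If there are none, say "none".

Callum free: 08:00-10:30, 12:30-16:30.
Clara free: 08:30-15:30, 16:30-18:00 (invert busy blocks within the working day).
Luca free: 08:00-09:30, 11:00-17:30.
Zubin free: 08:00-10:00, 10:30-16:30 (invert busy blocks within the working day).
Sofia free: 08:30-11:30, 12:00-17:00.
Mateo free: 08:00-12:00, 12:30-17:00 (invert busy blocks within the working day).
Callum ∩ Clara: 08:30-10:30, 12:30-15:30.
Callum ∩ Clara ∩ Luca: 08:30-09:30, 12:30-15:30.
Callum ∩ Clara ∩ Luca ∩ Zubin: 08:30-09:30, 12:30-15:30.
Callum ∩ Clara ∩ Luca ∩ Zubin ∩ Sofia: 08:30-09:30, 12:30-15:30.
Callum ∩ Clara ∩ Luca ∩ Zubin ∩ Sofia ∩ Mateo: 08:30-09:30, 12:30-15:30.

08:30-09:30, 12:30-15:30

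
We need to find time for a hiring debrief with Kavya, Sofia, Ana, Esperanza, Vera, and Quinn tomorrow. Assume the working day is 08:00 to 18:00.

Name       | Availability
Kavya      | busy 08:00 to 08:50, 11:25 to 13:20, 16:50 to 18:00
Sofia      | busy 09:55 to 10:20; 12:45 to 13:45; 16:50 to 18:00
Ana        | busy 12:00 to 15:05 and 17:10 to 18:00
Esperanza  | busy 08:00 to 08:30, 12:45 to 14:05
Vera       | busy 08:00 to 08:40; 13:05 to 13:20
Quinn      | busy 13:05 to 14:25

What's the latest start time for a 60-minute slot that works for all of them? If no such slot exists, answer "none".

Kavya free: 08:50-11:25, 13:20-16:50 (invert busy blocks within the working day).
Sofia free: 08:00-09:55, 10:20-12:45, 13:45-16:50 (invert busy blocks within the working day).
Ana free: 08:00-12:00, 15:05-17:10 (invert busy blocks within the working day).
Esperanza free: 08:30-12:45, 14:05-18:00 (invert busy blocks within the working day).
Vera free: 08:40-13:05, 13:20-18:00 (invert busy blocks within the working day).
Quinn free: 08:00-13:05, 14:25-18:00 (invert busy blocks within the working day).
Kavya ∩ Sofia: 08:50-09:55, 10:20-11:25, 13:45-16:50.
Kavya ∩ Sofia ∩ Ana: 08:50-09:55, 10:20-11:25, 15:05-16:50.
Kavya ∩ Sofia ∩ Ana ∩ Esperanza: 08:50-09:55, 10:20-11:25, 15:05-16:50.
Kavya ∩ Sofia ∩ Ana ∩ Esperanza ∩ Vera: 08:50-09:55, 10:20-11:25, 15:05-16:50.
Kavya ∩ Sofia ∩ Ana ∩ Esperanza ∩ Vera ∩ Quinn: 08:50-09:55, 10:20-11:25, 15:05-16:50.
The last common window of at least 60 minutes is 15:05-16:50; a 60-minute meeting can start as late as 15:50 and still end by 16:50.

15:50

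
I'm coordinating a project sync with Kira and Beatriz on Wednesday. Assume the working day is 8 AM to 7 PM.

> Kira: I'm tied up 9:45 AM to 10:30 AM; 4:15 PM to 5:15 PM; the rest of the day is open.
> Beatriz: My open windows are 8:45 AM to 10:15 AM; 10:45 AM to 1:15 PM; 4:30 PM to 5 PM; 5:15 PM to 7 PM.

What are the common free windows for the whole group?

Kira free: 08:00-09:45, 10:30-16:15, 17:15-19:00 (invert busy blocks within the working day).
Beatriz free: 08:45-10:15, 10:45-13:15, 16:30-17:00, 17:15-19:00.
Kira ∩ Beatriz: 08:45-09:45, 10:45-13:15, 17:15-19:00.

08:45-09:45, 10:45-13:15, 17:15-19:00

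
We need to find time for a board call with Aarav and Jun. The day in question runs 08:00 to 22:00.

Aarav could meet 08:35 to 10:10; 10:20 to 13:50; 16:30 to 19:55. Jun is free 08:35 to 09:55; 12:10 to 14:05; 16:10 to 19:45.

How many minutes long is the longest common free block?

195

Aarav ∩ Jun: 08:35-09:55, 12:10-13:50, 16:30-19:45.
The longest is 16:30-19:45 at 195 minutes.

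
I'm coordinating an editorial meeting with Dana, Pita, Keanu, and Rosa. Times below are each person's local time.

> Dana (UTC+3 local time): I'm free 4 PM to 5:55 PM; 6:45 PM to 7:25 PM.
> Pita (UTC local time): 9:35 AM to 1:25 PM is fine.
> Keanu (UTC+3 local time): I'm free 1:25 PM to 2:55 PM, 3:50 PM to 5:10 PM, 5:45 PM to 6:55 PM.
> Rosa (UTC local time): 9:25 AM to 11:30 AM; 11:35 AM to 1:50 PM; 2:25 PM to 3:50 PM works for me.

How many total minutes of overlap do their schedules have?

25

Dana in UTC: 13:00-14:55, 15:45-16:25 (subtract 3h to convert from UTC+3).
Pita in UTC: 09:35-13:25.
Keanu in UTC: 10:25-11:55, 12:50-14:10, 14:45-15:55 (subtract 3h to convert from UTC+3).
Rosa in UTC: 09:25-11:30, 11:35-13:50, 14:25-15:50.
Dana ∩ Pita: 13:00-13:25.
Dana ∩ Pita ∩ Keanu: 13:00-13:25.
Dana ∩ Pita ∩ Keanu ∩ Rosa: 13:00-13:25.
That's a single block of 25 minutes.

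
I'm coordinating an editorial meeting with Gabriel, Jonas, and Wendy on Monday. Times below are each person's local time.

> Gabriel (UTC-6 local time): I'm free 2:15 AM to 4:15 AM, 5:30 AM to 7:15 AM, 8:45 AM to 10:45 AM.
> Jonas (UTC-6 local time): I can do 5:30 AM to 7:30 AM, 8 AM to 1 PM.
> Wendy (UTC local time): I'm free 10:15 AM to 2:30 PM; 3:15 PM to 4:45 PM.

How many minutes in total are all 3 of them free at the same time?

Gabriel in UTC: 08:15-10:15, 11:30-13:15, 14:45-16:45 (add 6h to convert from UTC-6).
Jonas in UTC: 11:30-13:30, 14:00-19:00 (add 6h to convert from UTC-6).
Wendy in UTC: 10:15-14:30, 15:15-16:45.
Gabriel ∩ Jonas: 11:30-13:15, 14:45-16:45.
Gabriel ∩ Jonas ∩ Wendy: 11:30-13:15, 15:15-16:45.
Summing the common windows: 105 + 90 = 195 minutes.

195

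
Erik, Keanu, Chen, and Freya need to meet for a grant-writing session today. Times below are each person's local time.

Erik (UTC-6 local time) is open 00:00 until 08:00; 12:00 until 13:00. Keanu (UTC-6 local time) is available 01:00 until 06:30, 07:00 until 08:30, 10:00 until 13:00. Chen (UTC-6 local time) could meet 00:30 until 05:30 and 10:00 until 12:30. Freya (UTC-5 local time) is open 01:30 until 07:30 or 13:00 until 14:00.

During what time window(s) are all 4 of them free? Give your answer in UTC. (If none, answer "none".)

07:00-11:30, 18:00-18:30

Erik in UTC: 06:00-14:00, 18:00-19:00 (add 6h to convert from UTC-6).
Keanu in UTC: 07:00-12:30, 13:00-14:30, 16:00-19:00 (add 6h to convert from UTC-6).
Chen in UTC: 06:30-11:30, 16:00-18:30 (add 6h to convert from UTC-6).
Freya in UTC: 06:30-12:30, 18:00-19:00 (add 5h to convert from UTC-5).
Erik ∩ Keanu: 07:00-12:30, 13:00-14:00, 18:00-19:00.
Erik ∩ Keanu ∩ Chen: 07:00-11:30, 18:00-18:30.
Erik ∩ Keanu ∩ Chen ∩ Freya: 07:00-11:30, 18:00-18:30.
So the common availability across everyone is 07:00-11:30, 18:00-18:30.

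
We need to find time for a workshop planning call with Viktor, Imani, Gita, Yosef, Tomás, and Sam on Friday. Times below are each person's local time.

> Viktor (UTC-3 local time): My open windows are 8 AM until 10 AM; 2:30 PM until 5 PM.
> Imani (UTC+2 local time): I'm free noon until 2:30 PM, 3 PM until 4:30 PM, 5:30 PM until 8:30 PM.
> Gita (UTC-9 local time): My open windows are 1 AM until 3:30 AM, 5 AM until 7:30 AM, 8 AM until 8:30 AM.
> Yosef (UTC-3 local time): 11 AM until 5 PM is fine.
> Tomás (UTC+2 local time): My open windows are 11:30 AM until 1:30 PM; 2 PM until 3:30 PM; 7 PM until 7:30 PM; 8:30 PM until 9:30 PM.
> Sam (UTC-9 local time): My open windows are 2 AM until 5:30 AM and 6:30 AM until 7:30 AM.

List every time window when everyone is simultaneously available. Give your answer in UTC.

Viktor in UTC: 11:00-13:00, 17:30-20:00 (add 3h to convert from UTC-3).
Imani in UTC: 10:00-12:30, 13:00-14:30, 15:30-18:30 (subtract 2h to convert from UTC+2).
Gita in UTC: 10:00-12:30, 14:00-16:30, 17:00-17:30 (add 9h to convert from UTC-9).
Yosef in UTC: 14:00-20:00 (add 3h to convert from UTC-3).
Tomás in UTC: 09:30-11:30, 12:00-13:30, 17:00-17:30, 18:30-19:30 (subtract 2h to convert from UTC+2).
Sam in UTC: 11:00-14:30, 15:30-16:30 (add 9h to convert from UTC-9).
Viktor ∩ Imani: 11:00-12:30, 17:30-18:30.
Viktor ∩ Imani ∩ Gita: 11:00-12:30.
Viktor ∩ Imani ∩ Gita ∩ Yosef: ∅.
Viktor ∩ Imani ∩ Gita ∩ Yosef ∩ Tomás: ∅.
Viktor ∩ Imani ∩ Gita ∩ Yosef ∩ Tomás ∩ Sam: ∅.
There is no time when everyone is free.

none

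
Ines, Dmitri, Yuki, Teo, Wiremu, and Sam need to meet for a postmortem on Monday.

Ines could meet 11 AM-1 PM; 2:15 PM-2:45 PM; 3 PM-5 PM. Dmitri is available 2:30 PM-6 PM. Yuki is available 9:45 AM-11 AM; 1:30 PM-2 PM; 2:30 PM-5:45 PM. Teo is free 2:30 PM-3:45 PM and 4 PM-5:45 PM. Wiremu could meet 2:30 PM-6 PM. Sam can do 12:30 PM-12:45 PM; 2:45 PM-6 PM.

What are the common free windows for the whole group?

Ines ∩ Dmitri: 14:30-14:45, 15:00-17:00.
Ines ∩ Dmitri ∩ Yuki: 14:30-14:45, 15:00-17:00.
Ines ∩ Dmitri ∩ Yuki ∩ Teo: 14:30-14:45, 15:00-15:45, 16:00-17:00.
Ines ∩ Dmitri ∩ Yuki ∩ Teo ∩ Wiremu: 14:30-14:45, 15:00-15:45, 16:00-17:00.
Ines ∩ Dmitri ∩ Yuki ∩ Teo ∩ Wiremu ∩ Sam: 15:00-15:45, 16:00-17:00.
So the common availability across everyone is 15:00-15:45, 16:00-17:00.

15:00-15:45, 16:00-17:00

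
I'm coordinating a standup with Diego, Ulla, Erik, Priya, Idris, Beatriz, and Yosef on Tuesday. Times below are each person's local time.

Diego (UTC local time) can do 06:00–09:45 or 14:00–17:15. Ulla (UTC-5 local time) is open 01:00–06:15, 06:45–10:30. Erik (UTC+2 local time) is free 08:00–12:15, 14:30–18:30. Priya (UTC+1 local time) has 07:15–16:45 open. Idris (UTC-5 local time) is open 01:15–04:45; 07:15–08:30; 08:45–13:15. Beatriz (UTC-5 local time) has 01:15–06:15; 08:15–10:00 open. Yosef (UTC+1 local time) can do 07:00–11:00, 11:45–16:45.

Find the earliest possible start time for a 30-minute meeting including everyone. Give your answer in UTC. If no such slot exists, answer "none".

06:15

Diego in UTC: 06:00-09:45, 14:00-17:15.
Ulla in UTC: 06:00-11:15, 11:45-15:30 (add 5h to convert from UTC-5).
Erik in UTC: 06:00-10:15, 12:30-16:30 (subtract 2h to convert from UTC+2).
Priya in UTC: 06:15-15:45 (subtract 1h to convert from UTC+1).
Idris in UTC: 06:15-09:45, 12:15-13:30, 13:45-18:15 (add 5h to convert from UTC-5).
Beatriz in UTC: 06:15-11:15, 13:15-15:00 (add 5h to convert from UTC-5).
Yosef in UTC: 06:00-10:00, 10:45-15:45 (subtract 1h to convert from UTC+1).
Diego ∩ Ulla: 06:00-09:45, 14:00-15:30.
Diego ∩ Ulla ∩ Erik: 06:00-09:45, 14:00-15:30.
Diego ∩ Ulla ∩ Erik ∩ Priya: 06:15-09:45, 14:00-15:30.
Diego ∩ Ulla ∩ Erik ∩ Priya ∩ Idris: 06:15-09:45, 14:00-15:30.
Diego ∩ Ulla ∩ Erik ∩ Priya ∩ Idris ∩ Beatriz: 06:15-09:45, 14:00-15:00.
Diego ∩ Ulla ∩ Erik ∩ Priya ∩ Idris ∩ Beatriz ∩ Yosef: 06:15-09:45, 14:00-15:00.
Those are the intersection windows.
The first common window of at least 30 minutes is 06:15-09:45, so the earliest start is 06:15.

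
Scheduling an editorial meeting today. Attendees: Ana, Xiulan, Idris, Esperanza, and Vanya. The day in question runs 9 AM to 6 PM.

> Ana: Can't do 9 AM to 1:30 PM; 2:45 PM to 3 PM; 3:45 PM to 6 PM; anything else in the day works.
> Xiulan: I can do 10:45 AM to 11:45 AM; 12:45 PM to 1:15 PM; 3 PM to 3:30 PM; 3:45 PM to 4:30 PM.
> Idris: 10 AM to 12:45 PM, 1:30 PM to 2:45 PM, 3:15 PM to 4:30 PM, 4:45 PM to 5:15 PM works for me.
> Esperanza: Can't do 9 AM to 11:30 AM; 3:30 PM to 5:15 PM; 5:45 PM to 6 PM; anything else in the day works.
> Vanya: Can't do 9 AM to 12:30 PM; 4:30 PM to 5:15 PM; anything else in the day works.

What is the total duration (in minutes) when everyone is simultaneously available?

Ana free: 13:30-14:45, 15:00-15:45 (invert busy blocks within the working day).
Xiulan free: 10:45-11:45, 12:45-13:15, 15:00-15:30, 15:45-16:30.
Idris free: 10:00-12:45, 13:30-14:45, 15:15-16:30, 16:45-17:15.
Esperanza free: 11:30-15:30, 17:15-17:45 (invert busy blocks within the working day).
Vanya free: 12:30-16:30, 17:15-18:00 (invert busy blocks within the working day).
Ana ∩ Xiulan: 15:00-15:30.
Ana ∩ Xiulan ∩ Idris: 15:15-15:30.
Ana ∩ Xiulan ∩ Idris ∩ Esperanza: 15:15-15:30.
Ana ∩ Xiulan ∩ Idris ∩ Esperanza ∩ Vanya: 15:15-15:30.
So the common availability across everyone is 15:15-15:30.
That's a single block of 15 minutes.

15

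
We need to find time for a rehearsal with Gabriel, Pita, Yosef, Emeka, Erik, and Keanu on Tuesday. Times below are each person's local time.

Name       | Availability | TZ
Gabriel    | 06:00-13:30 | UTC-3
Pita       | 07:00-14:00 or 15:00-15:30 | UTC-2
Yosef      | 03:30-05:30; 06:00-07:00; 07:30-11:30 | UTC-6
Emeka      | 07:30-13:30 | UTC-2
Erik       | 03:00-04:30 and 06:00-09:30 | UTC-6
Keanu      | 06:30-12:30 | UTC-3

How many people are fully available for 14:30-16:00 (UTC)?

Gabriel in UTC: 09:00-16:30 (add 3h to convert from UTC-3).
Pita in UTC: 09:00-16:00, 17:00-17:30 (add 2h to convert from UTC-2).
Yosef in UTC: 09:30-11:30, 12:00-13:00, 13:30-17:30 (add 6h to convert from UTC-6).
Emeka in UTC: 09:30-15:30 (add 2h to convert from UTC-2).
Erik in UTC: 09:00-10:30, 12:00-15:30 (add 6h to convert from UTC-6).
Keanu in UTC: 09:30-15:30 (add 3h to convert from UTC-3).
Gabriel, Pita, and Yosef can make the full 14:30-16:00 slot — that's 3.

3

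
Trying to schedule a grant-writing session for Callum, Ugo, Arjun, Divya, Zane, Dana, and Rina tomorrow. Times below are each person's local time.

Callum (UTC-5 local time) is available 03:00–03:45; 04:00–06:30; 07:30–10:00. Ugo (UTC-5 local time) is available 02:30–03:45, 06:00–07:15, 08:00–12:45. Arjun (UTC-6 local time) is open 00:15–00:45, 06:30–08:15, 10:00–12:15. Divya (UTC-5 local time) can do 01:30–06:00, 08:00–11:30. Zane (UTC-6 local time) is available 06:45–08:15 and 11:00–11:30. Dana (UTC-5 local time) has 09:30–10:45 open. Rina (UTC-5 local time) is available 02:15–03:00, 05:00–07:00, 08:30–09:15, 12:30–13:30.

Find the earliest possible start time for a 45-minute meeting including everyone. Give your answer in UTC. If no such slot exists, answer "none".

none

Callum in UTC: 08:00-08:45, 09:00-11:30, 12:30-15:00 (add 5h to convert from UTC-5).
Ugo in UTC: 07:30-08:45, 11:00-12:15, 13:00-17:45 (add 5h to convert from UTC-5).
Arjun in UTC: 06:15-06:45, 12:30-14:15, 16:00-18:15 (add 6h to convert from UTC-6).
Divya in UTC: 06:30-11:00, 13:00-16:30 (add 5h to convert from UTC-5).
Zane in UTC: 12:45-14:15, 17:00-17:30 (add 6h to convert from UTC-6).
Dana in UTC: 14:30-15:45 (add 5h to convert from UTC-5).
Rina in UTC: 07:15-08:00, 10:00-12:00, 13:30-14:15, 17:30-18:30 (add 5h to convert from UTC-5).
Callum ∩ Ugo: 08:00-08:45, 11:00-11:30, 13:00-15:00.
Callum ∩ Ugo ∩ Arjun: 13:00-14:15.
Callum ∩ Ugo ∩ Arjun ∩ Divya: 13:00-14:15.
Callum ∩ Ugo ∩ Arjun ∩ Divya ∩ Zane: 13:00-14:15.
Callum ∩ Ugo ∩ Arjun ∩ Divya ∩ Zane ∩ Dana: ∅.
Callum ∩ Ugo ∩ Arjun ∩ Divya ∩ Zane ∩ Dana ∩ Rina: ∅.
There is no time when everyone is free.
No common window is at least 45 minutes long.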